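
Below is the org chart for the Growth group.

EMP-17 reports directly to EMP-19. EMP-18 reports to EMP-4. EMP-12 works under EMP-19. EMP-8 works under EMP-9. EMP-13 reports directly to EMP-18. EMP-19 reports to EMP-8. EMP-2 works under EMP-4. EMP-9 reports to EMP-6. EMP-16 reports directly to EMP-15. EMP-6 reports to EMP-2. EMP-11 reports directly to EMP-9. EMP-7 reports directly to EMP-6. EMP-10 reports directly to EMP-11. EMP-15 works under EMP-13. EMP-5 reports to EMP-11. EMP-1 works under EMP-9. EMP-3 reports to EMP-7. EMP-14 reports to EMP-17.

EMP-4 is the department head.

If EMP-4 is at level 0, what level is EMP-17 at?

6

Chain from EMP-17 up to EMP-4: EMP-17 → EMP-19 → EMP-8 → EMP-9 → EMP-6 → EMP-2 → EMP-4. That is 6 steps up, so EMP-17 is 6 levels below EMP-4.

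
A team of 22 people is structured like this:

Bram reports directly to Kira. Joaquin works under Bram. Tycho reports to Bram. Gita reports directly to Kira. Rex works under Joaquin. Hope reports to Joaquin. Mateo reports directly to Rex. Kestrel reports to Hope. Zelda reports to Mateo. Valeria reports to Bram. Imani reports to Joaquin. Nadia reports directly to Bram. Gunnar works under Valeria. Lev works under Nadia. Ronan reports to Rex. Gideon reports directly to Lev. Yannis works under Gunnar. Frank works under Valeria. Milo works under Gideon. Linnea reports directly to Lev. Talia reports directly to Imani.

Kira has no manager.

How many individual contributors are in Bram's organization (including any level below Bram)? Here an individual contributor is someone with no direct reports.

The people in Bram's organization with no one reporting to them are Linnea, Milo, Frank, Yannis, Tycho, Talia, Kestrel, Ronan, Zelda. That is 9.

9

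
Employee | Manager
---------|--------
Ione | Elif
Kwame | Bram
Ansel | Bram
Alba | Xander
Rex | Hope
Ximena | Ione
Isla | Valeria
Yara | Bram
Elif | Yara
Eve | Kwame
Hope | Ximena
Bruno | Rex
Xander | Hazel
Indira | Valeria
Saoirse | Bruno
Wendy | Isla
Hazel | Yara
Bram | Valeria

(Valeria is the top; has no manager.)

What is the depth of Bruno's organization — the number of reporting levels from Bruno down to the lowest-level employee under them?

1

The longest chain under Bruno runs Bruno → Saoirse, which is 1 level below Bruno.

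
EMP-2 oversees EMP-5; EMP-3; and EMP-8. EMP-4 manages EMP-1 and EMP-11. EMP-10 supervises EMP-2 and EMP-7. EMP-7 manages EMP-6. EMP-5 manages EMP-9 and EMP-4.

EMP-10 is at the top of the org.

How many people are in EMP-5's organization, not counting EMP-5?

EMP-5 directly manages EMP-4, EMP-9. Under EMP-4: EMP-11, EMP-1 (2). EMP-9 has no reports. So EMP-5's organization is 2 direct reports plus everyone under them: 3 + 1 = 4.

4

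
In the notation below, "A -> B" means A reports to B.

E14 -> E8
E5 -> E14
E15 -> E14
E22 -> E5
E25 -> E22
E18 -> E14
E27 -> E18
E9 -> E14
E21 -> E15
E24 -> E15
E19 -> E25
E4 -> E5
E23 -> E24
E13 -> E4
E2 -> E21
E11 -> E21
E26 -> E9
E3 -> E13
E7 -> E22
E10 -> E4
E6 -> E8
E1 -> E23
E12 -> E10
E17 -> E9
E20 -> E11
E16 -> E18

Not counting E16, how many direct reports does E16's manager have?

E16 reports to E18. E18's other direct reports are E27 — 1 peer.

1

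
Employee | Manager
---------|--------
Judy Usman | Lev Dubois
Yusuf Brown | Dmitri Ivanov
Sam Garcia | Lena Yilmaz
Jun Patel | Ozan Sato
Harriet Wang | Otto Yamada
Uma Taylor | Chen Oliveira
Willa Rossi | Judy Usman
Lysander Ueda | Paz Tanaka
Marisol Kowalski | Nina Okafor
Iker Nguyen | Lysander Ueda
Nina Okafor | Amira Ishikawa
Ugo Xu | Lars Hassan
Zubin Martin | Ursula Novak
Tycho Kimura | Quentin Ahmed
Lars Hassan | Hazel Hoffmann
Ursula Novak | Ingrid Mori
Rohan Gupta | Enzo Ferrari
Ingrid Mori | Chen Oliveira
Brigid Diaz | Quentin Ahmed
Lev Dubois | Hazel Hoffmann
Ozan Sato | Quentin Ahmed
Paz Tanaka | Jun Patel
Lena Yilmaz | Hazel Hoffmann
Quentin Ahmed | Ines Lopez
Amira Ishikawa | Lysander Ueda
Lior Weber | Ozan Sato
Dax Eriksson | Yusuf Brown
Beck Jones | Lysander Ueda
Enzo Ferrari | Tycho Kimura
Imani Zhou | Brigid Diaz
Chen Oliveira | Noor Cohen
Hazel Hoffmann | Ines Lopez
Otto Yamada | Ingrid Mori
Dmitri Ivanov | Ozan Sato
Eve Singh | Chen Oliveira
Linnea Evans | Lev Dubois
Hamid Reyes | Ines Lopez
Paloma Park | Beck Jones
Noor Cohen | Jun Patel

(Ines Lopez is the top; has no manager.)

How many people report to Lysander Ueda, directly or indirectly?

Lysander Ueda directly manages Amira Ishikawa, Iker Nguyen, Beck Jones. Under Amira Ishikawa: Nina Okafor, Marisol Kowalski (2). Iker Nguyen has no reports. Under Beck Jones: Paloma Park (1). So Lysander Ueda's organization is 3 direct reports plus everyone under them: 3 + 1 + 2 = 6.

6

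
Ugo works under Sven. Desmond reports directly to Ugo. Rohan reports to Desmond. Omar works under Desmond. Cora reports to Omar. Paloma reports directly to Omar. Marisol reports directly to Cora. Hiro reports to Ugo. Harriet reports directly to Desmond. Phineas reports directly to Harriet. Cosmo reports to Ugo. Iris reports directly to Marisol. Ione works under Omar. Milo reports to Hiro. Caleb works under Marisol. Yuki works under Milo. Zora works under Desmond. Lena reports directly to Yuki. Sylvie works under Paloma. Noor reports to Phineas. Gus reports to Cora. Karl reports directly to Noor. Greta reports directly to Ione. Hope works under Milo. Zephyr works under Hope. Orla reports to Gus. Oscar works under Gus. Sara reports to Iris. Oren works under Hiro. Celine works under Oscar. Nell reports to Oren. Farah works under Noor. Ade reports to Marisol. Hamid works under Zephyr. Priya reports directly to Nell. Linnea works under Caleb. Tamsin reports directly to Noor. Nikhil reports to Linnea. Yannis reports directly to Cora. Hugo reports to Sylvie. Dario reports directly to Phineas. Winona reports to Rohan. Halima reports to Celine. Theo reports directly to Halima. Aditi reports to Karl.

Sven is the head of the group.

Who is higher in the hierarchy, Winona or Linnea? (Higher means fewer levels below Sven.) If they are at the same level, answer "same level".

Winona

Winona is 4 levels below Sven; Linnea is 7. Winona is higher.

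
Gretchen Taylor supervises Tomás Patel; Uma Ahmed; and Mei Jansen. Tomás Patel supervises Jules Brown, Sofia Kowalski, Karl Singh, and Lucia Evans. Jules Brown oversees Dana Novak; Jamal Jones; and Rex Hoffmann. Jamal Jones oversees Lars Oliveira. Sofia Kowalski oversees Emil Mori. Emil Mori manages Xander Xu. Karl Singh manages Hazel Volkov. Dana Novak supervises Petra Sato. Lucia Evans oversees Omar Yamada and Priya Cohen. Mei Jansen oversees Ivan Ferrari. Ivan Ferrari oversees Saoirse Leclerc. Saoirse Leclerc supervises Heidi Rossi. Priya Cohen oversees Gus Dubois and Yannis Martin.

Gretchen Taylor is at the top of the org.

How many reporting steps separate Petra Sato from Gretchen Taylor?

Chain from Petra Sato up to Gretchen Taylor: Petra Sato → Dana Novak → Jules Brown → Tomás Patel → Gretchen Taylor. That is 4 steps up, so Petra Sato is 4 levels below Gretchen Taylor.

4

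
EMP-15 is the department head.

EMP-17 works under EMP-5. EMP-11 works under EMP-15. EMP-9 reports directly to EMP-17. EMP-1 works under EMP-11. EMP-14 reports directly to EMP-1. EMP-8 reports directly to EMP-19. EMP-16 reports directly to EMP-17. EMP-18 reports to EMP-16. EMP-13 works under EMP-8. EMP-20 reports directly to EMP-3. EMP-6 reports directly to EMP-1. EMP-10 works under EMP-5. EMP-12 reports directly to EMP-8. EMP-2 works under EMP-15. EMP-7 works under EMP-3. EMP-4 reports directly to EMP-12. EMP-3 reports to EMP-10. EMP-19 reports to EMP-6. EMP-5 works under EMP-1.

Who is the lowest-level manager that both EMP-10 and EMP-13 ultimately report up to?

EMP-1

EMP-10's chain of managers is EMP-5, EMP-1, EMP-11, EMP-15. EMP-13's chain of managers is EMP-8, EMP-19, EMP-6, EMP-1, EMP-11, EMP-15. The first manager that appears in both chains is EMP-1.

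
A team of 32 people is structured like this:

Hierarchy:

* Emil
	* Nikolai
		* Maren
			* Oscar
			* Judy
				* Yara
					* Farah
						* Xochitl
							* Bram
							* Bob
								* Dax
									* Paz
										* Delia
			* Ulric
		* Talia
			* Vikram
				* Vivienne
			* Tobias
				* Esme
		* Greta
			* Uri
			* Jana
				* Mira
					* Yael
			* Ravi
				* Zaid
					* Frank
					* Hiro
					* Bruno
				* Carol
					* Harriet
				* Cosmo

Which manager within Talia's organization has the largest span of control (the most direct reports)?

Talia

Direct-report counts within Talia's organization: Talia has 2; Tobias has 1; Vikram has 1. The largest is 2, held by Talia.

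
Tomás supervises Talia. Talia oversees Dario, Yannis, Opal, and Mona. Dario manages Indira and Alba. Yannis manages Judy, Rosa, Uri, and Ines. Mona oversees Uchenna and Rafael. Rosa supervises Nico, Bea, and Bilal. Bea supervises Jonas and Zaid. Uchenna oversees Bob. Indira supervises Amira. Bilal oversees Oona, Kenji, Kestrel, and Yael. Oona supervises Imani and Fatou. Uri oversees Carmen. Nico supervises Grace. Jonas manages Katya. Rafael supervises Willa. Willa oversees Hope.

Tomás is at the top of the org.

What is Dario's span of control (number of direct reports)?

2

Dario directly manages Indira, Alba. That is 2 direct reports.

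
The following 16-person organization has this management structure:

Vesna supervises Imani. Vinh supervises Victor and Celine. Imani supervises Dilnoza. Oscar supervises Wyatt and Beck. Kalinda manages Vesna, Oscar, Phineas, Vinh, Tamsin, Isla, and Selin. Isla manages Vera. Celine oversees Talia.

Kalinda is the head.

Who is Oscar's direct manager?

Kalinda

Oscar reports directly to Kalinda.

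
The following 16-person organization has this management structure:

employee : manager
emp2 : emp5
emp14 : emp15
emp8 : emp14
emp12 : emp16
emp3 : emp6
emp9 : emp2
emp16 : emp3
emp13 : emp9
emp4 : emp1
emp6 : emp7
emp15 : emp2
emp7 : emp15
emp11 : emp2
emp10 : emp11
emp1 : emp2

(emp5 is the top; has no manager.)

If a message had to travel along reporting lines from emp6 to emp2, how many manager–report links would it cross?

3

emp6 is in emp2's organization: the chain from emp6 up to emp2 is emp6 → emp7 → emp15 → emp2, which is 3 links.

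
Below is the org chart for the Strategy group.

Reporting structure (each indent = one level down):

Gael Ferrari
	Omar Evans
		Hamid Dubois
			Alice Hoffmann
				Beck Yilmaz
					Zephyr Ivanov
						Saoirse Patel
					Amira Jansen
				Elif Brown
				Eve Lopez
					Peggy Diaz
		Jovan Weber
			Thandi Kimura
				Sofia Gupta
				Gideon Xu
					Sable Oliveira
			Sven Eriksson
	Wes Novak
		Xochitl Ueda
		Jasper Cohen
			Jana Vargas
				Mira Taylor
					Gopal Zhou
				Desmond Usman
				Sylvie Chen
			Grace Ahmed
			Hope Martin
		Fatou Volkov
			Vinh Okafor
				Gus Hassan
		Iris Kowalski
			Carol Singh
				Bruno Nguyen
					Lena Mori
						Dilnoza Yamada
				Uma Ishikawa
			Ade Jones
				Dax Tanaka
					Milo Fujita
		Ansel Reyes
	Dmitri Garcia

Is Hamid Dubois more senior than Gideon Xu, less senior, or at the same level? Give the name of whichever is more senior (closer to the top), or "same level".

Hamid Dubois is 2 levels below Gael Ferrari; Gideon Xu is 4. Hamid Dubois is higher.

Hamid Dubois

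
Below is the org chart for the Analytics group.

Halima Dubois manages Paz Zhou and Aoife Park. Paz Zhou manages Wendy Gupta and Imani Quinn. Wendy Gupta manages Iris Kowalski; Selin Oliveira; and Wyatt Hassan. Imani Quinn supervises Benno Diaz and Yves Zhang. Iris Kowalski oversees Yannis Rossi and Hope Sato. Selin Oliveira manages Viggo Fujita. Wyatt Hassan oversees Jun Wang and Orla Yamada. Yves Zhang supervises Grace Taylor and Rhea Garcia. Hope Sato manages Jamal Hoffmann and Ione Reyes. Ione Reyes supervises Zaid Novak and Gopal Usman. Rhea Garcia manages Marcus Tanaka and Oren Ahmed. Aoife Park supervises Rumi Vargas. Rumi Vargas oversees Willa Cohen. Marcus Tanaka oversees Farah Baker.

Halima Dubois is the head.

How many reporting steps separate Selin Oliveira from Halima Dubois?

Chain from Selin Oliveira up to Halima Dubois: Selin Oliveira → Wendy Gupta → Paz Zhou → Halima Dubois. That is 3 steps up, so Selin Oliveira is 3 levels below Halima Dubois.

3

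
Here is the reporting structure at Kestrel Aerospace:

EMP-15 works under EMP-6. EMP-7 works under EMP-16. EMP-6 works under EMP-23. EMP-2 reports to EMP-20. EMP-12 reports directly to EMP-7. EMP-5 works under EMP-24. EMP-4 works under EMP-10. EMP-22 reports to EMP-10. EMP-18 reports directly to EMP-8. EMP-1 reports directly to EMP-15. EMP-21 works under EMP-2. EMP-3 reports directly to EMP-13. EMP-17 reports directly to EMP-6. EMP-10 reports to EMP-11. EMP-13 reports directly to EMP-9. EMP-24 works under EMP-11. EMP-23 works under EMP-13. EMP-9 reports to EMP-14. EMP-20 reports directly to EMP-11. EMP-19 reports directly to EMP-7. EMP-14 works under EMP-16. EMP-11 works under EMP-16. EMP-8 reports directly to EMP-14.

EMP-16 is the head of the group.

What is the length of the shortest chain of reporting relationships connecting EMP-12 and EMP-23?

EMP-12 is 2 levels below EMP-16, and EMP-23 is 4 levels below EMP-16 (their lowest common manager). The shortest path runs up from EMP-12 to EMP-16 and back down to EMP-23: 2 + 4 = 6 links.

6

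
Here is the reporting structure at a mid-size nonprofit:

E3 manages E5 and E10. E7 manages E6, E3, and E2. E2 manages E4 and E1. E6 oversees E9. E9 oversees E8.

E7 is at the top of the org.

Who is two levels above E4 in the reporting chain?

E4 reports to E2, and E2 reports to E7. So E4's skip-level manager is E7.

E7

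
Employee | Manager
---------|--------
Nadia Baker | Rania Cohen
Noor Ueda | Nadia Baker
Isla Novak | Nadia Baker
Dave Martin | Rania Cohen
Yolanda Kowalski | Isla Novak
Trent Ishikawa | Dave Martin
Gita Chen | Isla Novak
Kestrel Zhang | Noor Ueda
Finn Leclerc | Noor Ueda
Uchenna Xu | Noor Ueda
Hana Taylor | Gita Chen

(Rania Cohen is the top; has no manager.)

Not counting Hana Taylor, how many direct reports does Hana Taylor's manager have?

Hana Taylor reports to Gita Chen, and Gita Chen has no other direct reports. Hana Taylor has 0 peers.

0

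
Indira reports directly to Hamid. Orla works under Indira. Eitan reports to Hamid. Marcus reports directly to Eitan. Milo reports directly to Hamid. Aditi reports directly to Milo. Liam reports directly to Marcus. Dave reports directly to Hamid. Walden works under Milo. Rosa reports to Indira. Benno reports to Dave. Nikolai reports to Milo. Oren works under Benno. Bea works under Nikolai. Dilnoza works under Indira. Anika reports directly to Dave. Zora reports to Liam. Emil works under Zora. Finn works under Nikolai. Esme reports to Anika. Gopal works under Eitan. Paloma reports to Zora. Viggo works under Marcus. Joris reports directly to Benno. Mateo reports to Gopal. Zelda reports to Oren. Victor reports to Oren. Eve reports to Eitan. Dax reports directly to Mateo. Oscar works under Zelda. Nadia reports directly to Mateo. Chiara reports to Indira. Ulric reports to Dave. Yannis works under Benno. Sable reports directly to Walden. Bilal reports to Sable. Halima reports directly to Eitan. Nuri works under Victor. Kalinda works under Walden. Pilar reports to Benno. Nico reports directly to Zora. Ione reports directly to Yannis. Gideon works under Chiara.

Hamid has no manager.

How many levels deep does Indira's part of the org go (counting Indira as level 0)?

2

The longest chain under Indira runs Indira → Chiara → Gideon, which is 2 levels below Indira.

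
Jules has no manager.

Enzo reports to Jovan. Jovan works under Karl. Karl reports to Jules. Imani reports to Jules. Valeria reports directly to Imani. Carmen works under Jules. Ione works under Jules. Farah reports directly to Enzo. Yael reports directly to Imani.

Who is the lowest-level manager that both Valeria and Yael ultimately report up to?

Valeria's chain of managers is Imani, Jules. Yael's chain of managers is Imani, Jules. The first manager that appears in both chains is Imani.

Imani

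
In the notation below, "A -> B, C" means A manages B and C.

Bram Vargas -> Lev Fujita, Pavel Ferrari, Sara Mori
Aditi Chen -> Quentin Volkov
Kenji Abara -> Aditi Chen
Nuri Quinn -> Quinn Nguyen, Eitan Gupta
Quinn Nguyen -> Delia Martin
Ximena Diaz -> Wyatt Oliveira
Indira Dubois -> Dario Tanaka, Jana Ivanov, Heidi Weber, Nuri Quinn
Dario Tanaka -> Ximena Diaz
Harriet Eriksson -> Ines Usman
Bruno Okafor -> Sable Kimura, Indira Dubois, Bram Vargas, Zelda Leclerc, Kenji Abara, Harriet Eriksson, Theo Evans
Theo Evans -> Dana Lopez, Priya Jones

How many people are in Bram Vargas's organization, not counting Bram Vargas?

Bram Vargas directly manages Lev Fujita, Pavel Ferrari, Sara Mori. Lev Fujita has no reports. Pavel Ferrari has no reports. Sara Mori has no reports. So Bram Vargas's organization is 3 direct reports plus everyone under them: 1 + 1 + 1 = 3.

3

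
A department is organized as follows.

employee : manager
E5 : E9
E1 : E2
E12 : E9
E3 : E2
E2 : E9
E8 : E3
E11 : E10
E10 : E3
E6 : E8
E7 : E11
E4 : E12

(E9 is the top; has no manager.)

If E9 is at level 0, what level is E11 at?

Chain from E11 up to E9: E11 → E10 → E3 → E2 → E9. That is 4 steps up, so E11 is 4 levels below E9.

4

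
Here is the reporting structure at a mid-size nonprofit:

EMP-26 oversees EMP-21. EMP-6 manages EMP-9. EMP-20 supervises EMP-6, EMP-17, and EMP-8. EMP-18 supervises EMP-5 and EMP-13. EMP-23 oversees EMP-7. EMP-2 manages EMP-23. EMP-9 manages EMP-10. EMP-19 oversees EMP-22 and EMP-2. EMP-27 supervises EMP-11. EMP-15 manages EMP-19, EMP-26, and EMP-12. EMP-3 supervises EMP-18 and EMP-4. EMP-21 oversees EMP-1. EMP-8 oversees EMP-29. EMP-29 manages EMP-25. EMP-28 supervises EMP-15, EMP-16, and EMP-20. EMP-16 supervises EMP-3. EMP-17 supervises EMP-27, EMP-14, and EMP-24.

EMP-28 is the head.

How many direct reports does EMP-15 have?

EMP-15 directly manages EMP-19, EMP-26, EMP-12. That is 3 direct reports.

3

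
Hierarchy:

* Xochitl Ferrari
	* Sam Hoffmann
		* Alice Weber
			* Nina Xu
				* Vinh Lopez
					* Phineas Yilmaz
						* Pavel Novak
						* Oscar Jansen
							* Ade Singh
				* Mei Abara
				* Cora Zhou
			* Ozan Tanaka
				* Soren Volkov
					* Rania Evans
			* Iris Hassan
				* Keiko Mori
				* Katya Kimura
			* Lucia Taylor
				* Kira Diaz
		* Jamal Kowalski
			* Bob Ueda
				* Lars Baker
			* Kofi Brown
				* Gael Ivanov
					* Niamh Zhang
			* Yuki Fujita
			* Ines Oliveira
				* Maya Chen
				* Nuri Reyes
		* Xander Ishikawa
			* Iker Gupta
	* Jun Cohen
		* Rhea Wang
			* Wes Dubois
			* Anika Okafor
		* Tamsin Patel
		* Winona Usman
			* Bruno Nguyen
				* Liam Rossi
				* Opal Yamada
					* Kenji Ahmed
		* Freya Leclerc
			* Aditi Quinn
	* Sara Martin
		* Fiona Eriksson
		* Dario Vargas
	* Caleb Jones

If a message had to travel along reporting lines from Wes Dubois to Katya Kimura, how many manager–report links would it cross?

Wes Dubois is 3 levels below Xochitl Ferrari, and Katya Kimura is 4 levels below Xochitl Ferrari (their lowest common manager). The shortest path runs up from Wes Dubois to Xochitl Ferrari and back down to Katya Kimura: 3 + 4 = 7 links.

7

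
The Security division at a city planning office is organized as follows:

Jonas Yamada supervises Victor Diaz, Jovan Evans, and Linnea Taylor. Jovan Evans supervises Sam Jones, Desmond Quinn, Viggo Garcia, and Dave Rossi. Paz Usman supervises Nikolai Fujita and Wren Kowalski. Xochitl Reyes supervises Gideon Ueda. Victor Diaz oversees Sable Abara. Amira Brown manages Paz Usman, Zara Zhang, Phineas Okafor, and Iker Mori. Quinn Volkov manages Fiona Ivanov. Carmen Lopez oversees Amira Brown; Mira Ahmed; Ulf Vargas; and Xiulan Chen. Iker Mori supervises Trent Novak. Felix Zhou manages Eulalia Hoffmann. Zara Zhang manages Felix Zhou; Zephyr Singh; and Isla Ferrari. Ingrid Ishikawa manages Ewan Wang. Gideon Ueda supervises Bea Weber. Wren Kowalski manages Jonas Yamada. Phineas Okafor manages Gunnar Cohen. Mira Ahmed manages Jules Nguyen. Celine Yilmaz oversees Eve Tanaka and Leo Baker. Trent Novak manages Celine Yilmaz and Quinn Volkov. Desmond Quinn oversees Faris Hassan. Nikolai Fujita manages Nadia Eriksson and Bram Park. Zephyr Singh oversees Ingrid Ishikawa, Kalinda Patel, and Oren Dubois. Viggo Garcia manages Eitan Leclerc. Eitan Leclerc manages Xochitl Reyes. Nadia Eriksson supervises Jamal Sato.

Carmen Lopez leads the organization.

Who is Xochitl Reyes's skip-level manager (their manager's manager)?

Xochitl Reyes reports to Eitan Leclerc, and Eitan Leclerc reports to Viggo Garcia. So Xochitl Reyes's skip-level manager is Viggo Garcia.

Viggo Garcia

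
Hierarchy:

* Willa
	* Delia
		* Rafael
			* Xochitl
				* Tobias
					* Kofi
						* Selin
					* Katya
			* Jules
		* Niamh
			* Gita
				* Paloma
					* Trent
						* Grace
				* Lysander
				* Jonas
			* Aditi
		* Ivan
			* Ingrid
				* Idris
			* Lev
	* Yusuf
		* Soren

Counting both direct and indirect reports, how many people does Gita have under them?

Gita directly manages Paloma, Lysander, Jonas. Under Paloma: Trent, Grace (2). Lysander has no reports. Jonas has no reports. So Gita's organization is 3 direct reports plus everyone under them: 3 + 1 + 1 = 5.

5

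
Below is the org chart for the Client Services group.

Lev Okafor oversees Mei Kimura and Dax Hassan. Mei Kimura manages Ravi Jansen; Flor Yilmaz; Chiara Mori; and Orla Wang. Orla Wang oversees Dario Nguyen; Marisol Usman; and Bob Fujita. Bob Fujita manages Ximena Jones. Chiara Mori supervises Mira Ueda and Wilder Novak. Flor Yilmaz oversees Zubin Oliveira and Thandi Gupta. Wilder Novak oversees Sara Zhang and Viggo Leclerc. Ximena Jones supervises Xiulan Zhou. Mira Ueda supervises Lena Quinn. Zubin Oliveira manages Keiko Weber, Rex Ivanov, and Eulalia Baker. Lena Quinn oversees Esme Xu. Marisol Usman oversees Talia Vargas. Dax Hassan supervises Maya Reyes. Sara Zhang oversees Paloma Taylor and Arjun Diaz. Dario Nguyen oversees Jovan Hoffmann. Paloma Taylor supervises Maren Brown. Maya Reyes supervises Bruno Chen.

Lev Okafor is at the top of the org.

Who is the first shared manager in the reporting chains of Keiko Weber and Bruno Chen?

Keiko Weber's chain of managers is Zubin Oliveira, Flor Yilmaz, Mei Kimura, Lev Okafor. Bruno Chen's chain of managers is Maya Reyes, Dax Hassan, Lev Okafor. The first manager that appears in both chains is Lev Okafor.

Lev Okafor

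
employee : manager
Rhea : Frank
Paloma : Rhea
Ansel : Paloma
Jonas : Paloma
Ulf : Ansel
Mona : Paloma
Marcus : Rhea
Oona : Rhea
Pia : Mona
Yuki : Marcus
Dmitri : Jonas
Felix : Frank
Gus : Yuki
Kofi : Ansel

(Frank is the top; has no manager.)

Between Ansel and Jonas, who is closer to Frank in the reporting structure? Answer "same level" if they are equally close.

Both Ansel and Jonas are 3 levels below Frank.

same level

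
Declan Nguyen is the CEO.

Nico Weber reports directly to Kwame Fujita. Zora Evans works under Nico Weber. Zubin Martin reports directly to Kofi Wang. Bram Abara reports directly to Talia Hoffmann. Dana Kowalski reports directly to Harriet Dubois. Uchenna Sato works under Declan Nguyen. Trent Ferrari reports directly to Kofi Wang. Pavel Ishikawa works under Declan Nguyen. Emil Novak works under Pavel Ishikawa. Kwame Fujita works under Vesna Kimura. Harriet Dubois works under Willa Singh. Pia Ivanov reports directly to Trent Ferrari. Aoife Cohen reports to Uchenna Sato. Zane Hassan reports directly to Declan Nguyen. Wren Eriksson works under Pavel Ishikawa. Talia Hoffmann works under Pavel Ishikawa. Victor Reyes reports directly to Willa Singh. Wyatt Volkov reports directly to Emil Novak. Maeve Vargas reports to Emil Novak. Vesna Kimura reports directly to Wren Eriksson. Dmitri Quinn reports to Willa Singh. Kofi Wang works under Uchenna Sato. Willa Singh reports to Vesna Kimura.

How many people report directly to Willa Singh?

Willa Singh directly manages Victor Reyes, Harriet Dubois, Dmitri Quinn. That is 3 direct reports.

3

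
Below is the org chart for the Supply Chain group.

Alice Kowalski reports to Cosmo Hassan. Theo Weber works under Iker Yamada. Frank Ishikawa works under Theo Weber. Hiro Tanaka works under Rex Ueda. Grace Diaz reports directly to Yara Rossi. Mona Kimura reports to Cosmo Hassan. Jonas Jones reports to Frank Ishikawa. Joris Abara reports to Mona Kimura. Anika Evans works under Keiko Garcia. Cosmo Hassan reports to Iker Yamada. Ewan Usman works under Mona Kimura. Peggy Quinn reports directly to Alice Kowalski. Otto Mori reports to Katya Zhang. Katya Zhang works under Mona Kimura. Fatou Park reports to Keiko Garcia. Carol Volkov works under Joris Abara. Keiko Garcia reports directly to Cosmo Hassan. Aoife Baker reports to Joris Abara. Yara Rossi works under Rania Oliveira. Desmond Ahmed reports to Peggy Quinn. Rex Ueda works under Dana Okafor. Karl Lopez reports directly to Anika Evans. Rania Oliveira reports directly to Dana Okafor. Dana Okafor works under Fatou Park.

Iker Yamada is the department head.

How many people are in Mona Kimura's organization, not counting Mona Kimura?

Mona Kimura directly manages Joris Abara, Katya Zhang, Ewan Usman. Under Joris Abara: Aoife Baker, Carol Volkov (2). Under Katya Zhang: Otto Mori (1). Ewan Usman has no reports. So Mona Kimura's organization is 3 direct reports plus everyone under them: 3 + 2 + 1 = 6.

6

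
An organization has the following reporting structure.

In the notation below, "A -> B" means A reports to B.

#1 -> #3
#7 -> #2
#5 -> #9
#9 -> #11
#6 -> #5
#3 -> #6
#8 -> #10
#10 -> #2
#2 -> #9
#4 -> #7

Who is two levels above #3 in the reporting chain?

#5

#3 reports to #6, and #6 reports to #5. So #3's skip-level manager is #5.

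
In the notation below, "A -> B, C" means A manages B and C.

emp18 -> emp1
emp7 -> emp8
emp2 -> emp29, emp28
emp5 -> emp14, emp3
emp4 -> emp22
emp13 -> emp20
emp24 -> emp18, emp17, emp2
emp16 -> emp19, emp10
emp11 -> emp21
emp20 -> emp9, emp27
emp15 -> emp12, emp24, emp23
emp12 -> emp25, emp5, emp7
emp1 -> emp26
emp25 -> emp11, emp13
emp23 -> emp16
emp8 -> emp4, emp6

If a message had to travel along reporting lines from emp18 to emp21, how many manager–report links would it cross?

6

emp18 is 2 levels below emp15, and emp21 is 4 levels below emp15 (their lowest common manager). The shortest path runs up from emp18 to emp15 and back down to emp21: 2 + 4 = 6 links.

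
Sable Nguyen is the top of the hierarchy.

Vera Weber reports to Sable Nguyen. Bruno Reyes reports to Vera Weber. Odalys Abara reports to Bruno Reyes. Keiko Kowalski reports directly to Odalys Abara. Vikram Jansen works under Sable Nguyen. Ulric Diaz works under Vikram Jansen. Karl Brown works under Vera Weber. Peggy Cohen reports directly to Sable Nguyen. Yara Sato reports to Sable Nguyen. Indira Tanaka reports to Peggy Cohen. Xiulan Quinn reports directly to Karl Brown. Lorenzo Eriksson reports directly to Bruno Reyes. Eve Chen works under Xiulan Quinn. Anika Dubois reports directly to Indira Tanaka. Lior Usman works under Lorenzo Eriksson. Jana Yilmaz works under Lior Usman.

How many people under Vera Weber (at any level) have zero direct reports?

3

The people in Vera Weber's organization with no one reporting to them are Eve Chen, Jana Yilmaz, Keiko Kowalski. That is 3.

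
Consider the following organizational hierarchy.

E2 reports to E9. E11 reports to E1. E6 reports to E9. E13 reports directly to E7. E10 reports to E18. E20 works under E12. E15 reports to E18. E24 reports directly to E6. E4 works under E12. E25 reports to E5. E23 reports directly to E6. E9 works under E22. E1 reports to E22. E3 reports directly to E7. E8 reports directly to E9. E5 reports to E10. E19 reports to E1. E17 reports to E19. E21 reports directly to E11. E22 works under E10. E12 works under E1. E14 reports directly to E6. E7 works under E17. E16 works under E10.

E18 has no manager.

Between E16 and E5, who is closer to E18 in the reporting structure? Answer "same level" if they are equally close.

Both E16 and E5 are 2 levels below E18.

same level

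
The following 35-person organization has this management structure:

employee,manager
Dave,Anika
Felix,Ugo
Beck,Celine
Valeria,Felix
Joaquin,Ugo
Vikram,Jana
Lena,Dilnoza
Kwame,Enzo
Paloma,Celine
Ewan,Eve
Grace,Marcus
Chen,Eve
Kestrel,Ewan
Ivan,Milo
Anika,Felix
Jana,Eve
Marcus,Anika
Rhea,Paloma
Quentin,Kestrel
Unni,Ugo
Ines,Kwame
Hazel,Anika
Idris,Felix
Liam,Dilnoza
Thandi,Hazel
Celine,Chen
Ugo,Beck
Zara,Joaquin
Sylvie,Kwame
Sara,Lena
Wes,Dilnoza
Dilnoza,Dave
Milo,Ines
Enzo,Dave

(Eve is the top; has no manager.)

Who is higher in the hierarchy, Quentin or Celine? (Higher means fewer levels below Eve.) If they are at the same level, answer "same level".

Celine

Quentin is 3 levels below Eve; Celine is 2. Celine is higher.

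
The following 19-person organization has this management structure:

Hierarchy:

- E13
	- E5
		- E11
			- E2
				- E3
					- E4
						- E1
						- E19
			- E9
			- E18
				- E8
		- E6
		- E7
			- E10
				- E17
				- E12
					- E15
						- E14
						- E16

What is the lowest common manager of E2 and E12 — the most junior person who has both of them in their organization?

E5

E2's chain of managers is E11, E5, E13. E12's chain of managers is E10, E7, E5, E13. The first manager that appears in both chains is E5.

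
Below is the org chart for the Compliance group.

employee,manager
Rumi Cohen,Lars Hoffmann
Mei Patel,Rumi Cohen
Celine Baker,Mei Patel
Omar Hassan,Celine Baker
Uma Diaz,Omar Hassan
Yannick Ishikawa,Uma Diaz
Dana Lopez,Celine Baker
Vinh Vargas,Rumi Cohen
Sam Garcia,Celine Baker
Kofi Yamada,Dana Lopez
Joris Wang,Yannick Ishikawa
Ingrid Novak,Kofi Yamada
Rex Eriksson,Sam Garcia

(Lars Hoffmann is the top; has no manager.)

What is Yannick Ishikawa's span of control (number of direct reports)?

1

Yannick Ishikawa directly manages Joris Wang. That is 1 direct report.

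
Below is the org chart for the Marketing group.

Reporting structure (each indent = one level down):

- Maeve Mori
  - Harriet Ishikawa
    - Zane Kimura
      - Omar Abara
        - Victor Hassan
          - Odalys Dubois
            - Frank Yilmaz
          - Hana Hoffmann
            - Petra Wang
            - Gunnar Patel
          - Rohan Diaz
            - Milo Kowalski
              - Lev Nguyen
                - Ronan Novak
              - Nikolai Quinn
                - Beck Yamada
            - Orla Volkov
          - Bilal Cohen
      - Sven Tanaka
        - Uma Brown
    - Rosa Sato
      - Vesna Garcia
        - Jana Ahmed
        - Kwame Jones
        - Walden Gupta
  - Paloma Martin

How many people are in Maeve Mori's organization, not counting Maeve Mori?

Maeve Mori directly manages Harriet Ishikawa, Paloma Martin. Under Harriet Ishikawa: Rosa Sato, Vesna Garcia, Walden Gupta, Kwame Jones, Jana Ahmed, Zane Kimura, Sven Tanaka, Uma Brown, Omar Abara, Victor Hassan, Bilal Cohen, Rohan Diaz, Orla Volkov, Milo Kowalski, Nikolai Quinn, Beck Yamada, Lev Nguyen, Ronan Novak, Hana Hoffmann, Gunnar Patel, Petra Wang, Odalys Dubois, Frank Yilmaz (23). Paloma Martin has no reports. So Maeve Mori's organization is 2 direct reports plus everyone under them: 24 + 1 = 25.

25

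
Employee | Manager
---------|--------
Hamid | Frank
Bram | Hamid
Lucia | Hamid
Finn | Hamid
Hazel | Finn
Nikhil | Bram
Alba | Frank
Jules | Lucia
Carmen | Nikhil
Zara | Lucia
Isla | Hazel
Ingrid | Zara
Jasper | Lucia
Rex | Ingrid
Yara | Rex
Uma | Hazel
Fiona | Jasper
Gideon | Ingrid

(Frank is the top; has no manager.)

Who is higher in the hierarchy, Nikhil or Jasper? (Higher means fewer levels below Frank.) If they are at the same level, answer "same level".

same level

Both Nikhil and Jasper are 3 levels below Frank.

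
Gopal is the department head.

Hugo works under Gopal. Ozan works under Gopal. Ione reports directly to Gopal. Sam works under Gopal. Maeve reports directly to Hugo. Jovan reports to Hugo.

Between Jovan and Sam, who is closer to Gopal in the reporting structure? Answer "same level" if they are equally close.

Sam

Jovan is 2 levels below Gopal; Sam is 1. Sam is higher.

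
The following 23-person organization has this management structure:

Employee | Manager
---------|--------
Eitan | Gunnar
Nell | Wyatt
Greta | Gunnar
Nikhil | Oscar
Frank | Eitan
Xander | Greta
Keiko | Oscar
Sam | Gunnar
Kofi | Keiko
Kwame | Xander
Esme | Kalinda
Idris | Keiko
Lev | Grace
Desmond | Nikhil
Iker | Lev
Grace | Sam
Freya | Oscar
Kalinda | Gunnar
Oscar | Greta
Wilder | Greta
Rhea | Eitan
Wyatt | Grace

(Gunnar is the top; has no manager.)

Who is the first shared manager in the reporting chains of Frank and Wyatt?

Frank's chain of managers is Eitan, Gunnar. Wyatt's chain of managers is Grace, Sam, Gunnar. The first manager that appears in both chains is Gunnar.

Gunnar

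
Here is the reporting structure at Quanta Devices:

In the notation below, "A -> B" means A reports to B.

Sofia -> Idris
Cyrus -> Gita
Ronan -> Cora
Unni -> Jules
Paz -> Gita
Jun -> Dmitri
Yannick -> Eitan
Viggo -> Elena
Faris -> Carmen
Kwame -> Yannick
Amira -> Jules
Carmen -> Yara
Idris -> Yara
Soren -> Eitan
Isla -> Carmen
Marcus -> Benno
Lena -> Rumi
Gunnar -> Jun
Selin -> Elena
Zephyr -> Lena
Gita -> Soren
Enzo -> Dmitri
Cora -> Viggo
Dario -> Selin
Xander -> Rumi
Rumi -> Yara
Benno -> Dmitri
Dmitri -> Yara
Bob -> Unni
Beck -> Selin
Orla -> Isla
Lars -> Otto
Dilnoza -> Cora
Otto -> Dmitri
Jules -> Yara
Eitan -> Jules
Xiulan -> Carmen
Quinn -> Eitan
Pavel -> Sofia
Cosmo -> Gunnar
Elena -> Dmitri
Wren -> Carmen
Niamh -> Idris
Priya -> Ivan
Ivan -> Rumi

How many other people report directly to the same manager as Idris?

Idris reports to Yara. Yara's other direct reports are Dmitri, Rumi, Carmen, Jules — 4 peers.

4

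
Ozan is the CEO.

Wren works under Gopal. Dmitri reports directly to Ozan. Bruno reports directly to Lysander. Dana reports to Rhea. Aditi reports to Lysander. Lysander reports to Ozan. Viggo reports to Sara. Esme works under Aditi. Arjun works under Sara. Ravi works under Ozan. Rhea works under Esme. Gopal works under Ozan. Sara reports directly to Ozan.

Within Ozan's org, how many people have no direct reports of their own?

7

The people in Ozan's organization with no one reporting to them are Ravi, Dmitri, Arjun, Viggo, Wren, Bruno, Dana. That is 7.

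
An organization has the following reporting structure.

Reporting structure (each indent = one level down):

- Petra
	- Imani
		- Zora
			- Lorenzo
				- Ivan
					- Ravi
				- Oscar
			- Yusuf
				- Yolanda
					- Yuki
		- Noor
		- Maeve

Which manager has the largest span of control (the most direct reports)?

Imani

Direct-report counts: Petra has 1; Imani has 3; Zora has 2; Yusuf has 1; Yolanda has 1; Lorenzo has 2; Ivan has 1. The largest is 3, held by Imani.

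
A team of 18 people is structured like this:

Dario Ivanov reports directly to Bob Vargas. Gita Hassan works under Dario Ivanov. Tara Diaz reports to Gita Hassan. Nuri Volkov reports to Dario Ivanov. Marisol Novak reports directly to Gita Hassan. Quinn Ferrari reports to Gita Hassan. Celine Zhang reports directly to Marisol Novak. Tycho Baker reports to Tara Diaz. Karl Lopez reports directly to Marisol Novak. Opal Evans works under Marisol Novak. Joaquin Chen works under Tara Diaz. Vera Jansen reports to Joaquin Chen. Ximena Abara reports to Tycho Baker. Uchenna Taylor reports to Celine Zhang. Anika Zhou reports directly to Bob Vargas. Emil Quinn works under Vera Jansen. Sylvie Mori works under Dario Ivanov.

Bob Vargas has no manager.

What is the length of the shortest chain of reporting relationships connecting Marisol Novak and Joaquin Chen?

Marisol Novak is 1 level below Gita Hassan, and Joaquin Chen is 2 levels below Gita Hassan (their lowest common manager). The shortest path runs up from Marisol Novak to Gita Hassan and back down to Joaquin Chen: 1 + 2 = 3 links.

3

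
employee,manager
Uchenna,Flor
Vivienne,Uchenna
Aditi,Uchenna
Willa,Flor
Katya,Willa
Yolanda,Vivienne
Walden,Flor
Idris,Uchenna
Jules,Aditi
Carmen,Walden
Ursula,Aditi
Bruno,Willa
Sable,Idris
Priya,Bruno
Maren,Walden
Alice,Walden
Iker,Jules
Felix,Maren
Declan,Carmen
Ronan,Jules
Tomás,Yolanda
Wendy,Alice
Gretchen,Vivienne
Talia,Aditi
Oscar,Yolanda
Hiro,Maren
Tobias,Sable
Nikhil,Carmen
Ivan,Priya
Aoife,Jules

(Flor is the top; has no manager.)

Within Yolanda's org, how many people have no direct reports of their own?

The people in Yolanda's organization with no one reporting to them are Oscar, Tomás. That is 2.

2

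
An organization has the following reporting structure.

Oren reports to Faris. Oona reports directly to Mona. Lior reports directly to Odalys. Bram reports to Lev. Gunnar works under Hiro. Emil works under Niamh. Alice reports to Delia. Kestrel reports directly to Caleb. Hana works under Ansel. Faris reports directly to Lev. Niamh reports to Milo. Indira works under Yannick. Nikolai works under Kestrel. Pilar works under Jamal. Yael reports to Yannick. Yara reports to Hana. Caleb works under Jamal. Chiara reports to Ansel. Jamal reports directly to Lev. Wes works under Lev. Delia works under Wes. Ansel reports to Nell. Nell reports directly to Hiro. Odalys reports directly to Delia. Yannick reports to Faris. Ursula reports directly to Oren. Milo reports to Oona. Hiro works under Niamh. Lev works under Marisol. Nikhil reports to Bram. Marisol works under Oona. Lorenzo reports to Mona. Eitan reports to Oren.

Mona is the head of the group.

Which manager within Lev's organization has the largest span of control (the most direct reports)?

Lev

Direct-report counts within Lev's organization: Lev has 4; Faris has 2; Yannick has 2; Oren has 2; Bram has 1; Wes has 1; Delia has 2; Odalys has 1; Jamal has 2; Caleb has 1; Kestrel has 1. The largest is 4, held by Lev.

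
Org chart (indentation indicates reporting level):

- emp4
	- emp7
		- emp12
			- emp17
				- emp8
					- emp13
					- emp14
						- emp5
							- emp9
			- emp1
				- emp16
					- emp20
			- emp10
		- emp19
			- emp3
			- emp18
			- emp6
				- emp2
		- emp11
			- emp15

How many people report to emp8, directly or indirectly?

4

emp8 directly manages emp13, emp14. emp13 has no reports. Under emp14: emp5, emp9 (2). So emp8's organization is 2 direct reports plus everyone under them: 1 + 3 = 4.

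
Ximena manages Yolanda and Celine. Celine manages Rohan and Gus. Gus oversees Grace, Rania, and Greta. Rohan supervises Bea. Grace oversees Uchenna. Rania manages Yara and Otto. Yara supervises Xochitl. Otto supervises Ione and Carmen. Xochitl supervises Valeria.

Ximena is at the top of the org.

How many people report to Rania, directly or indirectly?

Rania directly manages Yara, Otto. Under Yara: Xochitl, Valeria (2). Under Otto: Carmen, Ione (2). So Rania's organization is 2 direct reports plus everyone under them: 3 + 3 = 6.

6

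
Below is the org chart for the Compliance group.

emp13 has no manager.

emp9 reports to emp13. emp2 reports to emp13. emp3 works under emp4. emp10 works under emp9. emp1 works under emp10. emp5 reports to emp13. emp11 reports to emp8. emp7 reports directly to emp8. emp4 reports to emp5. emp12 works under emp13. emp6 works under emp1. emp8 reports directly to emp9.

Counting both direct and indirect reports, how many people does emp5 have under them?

2

emp5 directly manages emp4. Under emp4: emp3 (1). That's 2 in total.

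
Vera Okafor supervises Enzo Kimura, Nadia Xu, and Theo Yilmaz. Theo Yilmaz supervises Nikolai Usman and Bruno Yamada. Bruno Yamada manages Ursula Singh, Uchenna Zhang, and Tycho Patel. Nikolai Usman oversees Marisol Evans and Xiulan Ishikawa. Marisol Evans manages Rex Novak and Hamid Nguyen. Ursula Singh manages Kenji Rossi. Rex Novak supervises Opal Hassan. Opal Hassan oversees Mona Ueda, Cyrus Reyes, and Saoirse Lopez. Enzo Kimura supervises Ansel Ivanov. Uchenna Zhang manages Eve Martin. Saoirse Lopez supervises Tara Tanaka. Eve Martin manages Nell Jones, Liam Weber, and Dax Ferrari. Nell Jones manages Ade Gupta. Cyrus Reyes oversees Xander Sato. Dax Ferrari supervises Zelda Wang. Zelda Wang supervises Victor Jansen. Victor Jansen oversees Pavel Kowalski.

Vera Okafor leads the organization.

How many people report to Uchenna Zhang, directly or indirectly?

Uchenna Zhang directly manages Eve Martin. Under Eve Martin: Dax Ferrari, Zelda Wang, Victor Jansen, Pavel Kowalski, Liam Weber, Nell Jones, Ade Gupta (7). That's 8 in total.

8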